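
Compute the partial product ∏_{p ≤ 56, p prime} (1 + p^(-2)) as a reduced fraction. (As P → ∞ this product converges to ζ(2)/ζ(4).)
∏ = 5396954168104720000000000/3563579332076505044832837

The primes p ≤ 56 are [2, 3, 5, 7, 11, 13, 17, 19, 23, 29, 31, 37, 41, 43, 47, 53]. For each, (1 + 1/p^2) = (p^2 + 1)/p^2. Multiplying these fractions over p ∈ [2, 3, 5, 7, 11, 13, 17, 19, 23, 29, 31, 37, 41, 43, 47, 53] gives 5396954168104720000000000/3563579332076505044832837. (In the limit P → ∞ this tends to ζ(2)/ζ(4).)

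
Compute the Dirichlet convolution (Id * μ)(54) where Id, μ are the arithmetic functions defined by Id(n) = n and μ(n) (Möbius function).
(Id * μ)(54) = 18

Divisors of 54: [1, 2, 3, 6, 9, 18, 27, 54]. For each d | 54:
  d = 1: Id(1) · μ(54/1) = 1 · 0 = 0
  d = 2: Id(2) · μ(54/2) = 2 · 0 = 0
  d = 3: Id(3) · μ(54/3) = 3 · 0 = 0
  d = 6: Id(6) · μ(54/6) = 6 · 0 = 0
  d = 9: Id(9) · μ(54/9) = 9 · 1 = 9
  d = 18: Id(18) · μ(54/18) = 18 · -1 = -18
  d = 27: Id(27) · μ(54/27) = 27 · -1 = -27
  d = 54: Id(54) · μ(54/54) = 54 · 1 = 54
Summing: (Id * μ)(54) = 0 + 0 + 0 + 0 + 9 + -18 + -27 + 54 = 18.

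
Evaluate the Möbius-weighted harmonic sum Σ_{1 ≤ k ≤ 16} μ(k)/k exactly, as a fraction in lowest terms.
Σ μ(k)/k = 304/5005

Values of μ(k) for 1 ≤ k ≤ 16: μ(1) = 1, μ(2) = -1, μ(3) = -1, μ(5) = -1, μ(6) = 1, μ(7) = -1, μ(10) = 1, μ(11) = -1, μ(13) = -1, μ(14) = 1, μ(15) = 1, with μ = 0 on non-squarefree integers. Summing μ(k)/k for k where μ(k) ≠ 0 gives 304/5005 ≈ 0.0607. (PNT ⟺ this sum → 0 as n → ∞.)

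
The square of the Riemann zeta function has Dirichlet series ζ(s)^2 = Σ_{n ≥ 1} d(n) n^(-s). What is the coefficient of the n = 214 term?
d(214) = 4

ζ(s)^2 = (Σ 1/m^s)(Σ 1/k^s). The coefficient of 1/n^s in the product is the number of ordered pairs (m, k) with mk = n, which equals d(n). For n = 214, divisors are [1, 2, 107, 214], so d(214) = 4.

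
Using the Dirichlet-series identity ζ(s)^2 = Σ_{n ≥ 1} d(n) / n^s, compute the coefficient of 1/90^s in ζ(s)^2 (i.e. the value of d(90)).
d(90) = 12

ζ(s)^2 = (Σ 1/m^s)(Σ 1/k^s). The coefficient of 1/n^s in the product is the number of ordered pairs (m, k) with mk = n, which equals d(n). For n = 90, divisors are [1, 2, 3, 5, 6, 9, 10, 15, 18, 30, 45, 90], so d(90) = 12.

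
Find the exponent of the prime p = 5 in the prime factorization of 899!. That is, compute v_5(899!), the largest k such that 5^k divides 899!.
v_5(899!) = 222

Legendre's formula: v_p(n!) = Σ_{k ≥ 1} ⌊n / p^k⌋. For p = 5, n = 899, the terms are:
  ⌊899/5^1⌋ = ⌊899/5⌋ = 179
  ⌊899/5^2⌋ = ⌊899/25⌋ = 35
  ⌊899/5^3⌋ = ⌊899/125⌋ = 7
  ⌊899/5^4⌋ = ⌊899/625⌋ = 1
(the next term ⌊899/5^5⌋ = 0, terminating the sum). Summing: v_5(899!) = 179 + 35 + 7 + 1 = 222.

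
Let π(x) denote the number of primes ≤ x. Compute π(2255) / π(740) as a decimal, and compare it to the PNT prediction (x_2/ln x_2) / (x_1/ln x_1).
π(2255)/π(740) = 335/131 ≈ 2.5573;  PNT prediction ≈ 2.6075.

π(740) = 131 and π(2255) = 335, so π(2255)/π(740) ≈ 2.5573. The PNT-predicted ratio is (2255/ln(2255)) / (740/ln(740)) ≈ 2.6075. The two agree to within a few percent, as expected.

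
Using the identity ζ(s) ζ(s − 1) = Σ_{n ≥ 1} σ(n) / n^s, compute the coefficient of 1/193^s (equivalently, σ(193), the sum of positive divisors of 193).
σ(193) = 194

In the product (Σ m^0/m^s)(Σ k / k^s) = Σ (Σ_{d | n} d) / n^s, the coefficient of 1/n^s is σ(n) = Σ_{d | n} d. For n = 193, divisors are [1, 193]; summing: σ(193) = 194.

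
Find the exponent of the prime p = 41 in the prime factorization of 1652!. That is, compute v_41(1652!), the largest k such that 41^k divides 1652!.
v_41(1652!) = 40

Legendre's formula: v_p(n!) = Σ_{k ≥ 1} ⌊n / p^k⌋. For p = 41, n = 1652, the terms are:
  ⌊1652/41^1⌋ = ⌊1652/41⌋ = 40
(the next term ⌊1652/41^2⌋ = 0, terminating the sum). Summing: v_41(1652!) = 40 = 40.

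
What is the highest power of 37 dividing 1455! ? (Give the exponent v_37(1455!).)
v_37(1455!) = 40

Legendre's formula: v_p(n!) = Σ_{k ≥ 1} ⌊n / p^k⌋. For p = 37, n = 1455, the terms are:
  ⌊1455/37^1⌋ = ⌊1455/37⌋ = 39
  ⌊1455/37^2⌋ = ⌊1455/1369⌋ = 1
(the next term ⌊1455/37^3⌋ = 0, terminating the sum). Summing: v_37(1455!) = 39 + 1 = 40.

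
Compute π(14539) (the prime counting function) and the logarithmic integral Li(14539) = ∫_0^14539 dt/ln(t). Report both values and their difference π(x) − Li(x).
π(14539) = 1702;  Li(14539) ≈ 1728.61;  π(x) − Li(x) ≈ -26.61.

Direct count of primes ≤ 14539 gives π(14539) = 1702. Numerical evaluation of the logarithmic integral gives Li(14539) ≈ 1728.61. The difference π(x) − Li(x) ≈ -26.61 is typically negative for small/moderate x (Li(x) overestimates), though Littlewood's theorem shows this sign changes infinitely often.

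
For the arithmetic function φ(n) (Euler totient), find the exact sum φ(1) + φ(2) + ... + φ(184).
Σ_{n ≤ 184} φ(n) = 10340

Compute φ(n) for each 1 ≤ n ≤ 184: φ(1) = 1, φ(2) = 1, φ(3) = 2, φ(4) = 2, φ(5) = 4, φ(6) = 2, φ(7) = 6, φ(8) = 4, φ(9) = 6, φ(10) = 4, φ(11) = 10, φ(12) = 4, φ(13) = 12, φ(14) = 6, φ(15) = 8, φ(16) = 8, φ(17) = 16, φ(18) = 6, φ(19) = 18, φ(20) = 8, φ(21) = 12, φ(22) = 10, φ(23) = 22, φ(24) = 8, φ(25) = 20, φ(26) = 12, φ(27) = 18, φ(28) = 12, φ(29) = 28, φ(30) = 8, φ(31) = 30, φ(32) = 16, φ(33) = 20, φ(34) = 16, φ(35) = 24, φ(36) = 12, φ(37) = 36, φ(38) = 18, φ(39) = 24, φ(40) = 16, φ(41) = 40, φ(42) = 12, φ(43) = 42, φ(44) = 20, φ(45) = 24, φ(46) = 22, φ(47) = 46, φ(48) = 16, φ(49) = 42, φ(50) = 20, φ(51) = 32, φ(52) = 24, φ(53) = 52, φ(54) = 18, φ(55) = 40, φ(56) = 24, φ(57) = 36, φ(58) = 28, φ(59) = 58, φ(60) = 16, φ(61) = 60, φ(62) = 30, φ(63) = 36, φ(64) = 32, φ(65) = 48, φ(66) = 20, φ(67) = 66, φ(68) = 32, φ(69) = 44, φ(70) = 24, φ(71) = 70, φ(72) = 24, φ(73) = 72, φ(74) = 36, φ(75) = 40, φ(76) = 36, φ(77) = 60, φ(78) = 24, φ(79) = 78, φ(80) = 32, φ(81) = 54, φ(82) = 40, φ(83) = 82, φ(84) = 24, φ(85) = 64, φ(86) = 42, φ(87) = 56, φ(88) = 40, φ(89) = 88, φ(90) = 24, φ(91) = 72, φ(92) = 44, φ(93) = 60, φ(94) = 46, φ(95) = 72, φ(96) = 32, φ(97) = 96, φ(98) = 42, φ(99) = 60, φ(100) = 40, φ(101) = 100, φ(102) = 32, φ(103) = 102, φ(104) = 48, φ(105) = 48, φ(106) = 52, φ(107) = 106, φ(108) = 36, φ(109) = 108, φ(110) = 40, φ(111) = 72, φ(112) = 48, φ(113) = 112, φ(114) = 36, φ(115) = 88, φ(116) = 56, φ(117) = 72, φ(118) = 58, φ(119) = 96, φ(120) = 32, φ(121) = 110, φ(122) = 60, φ(123) = 80, φ(124) = 60, φ(125) = 100, φ(126) = 36, φ(127) = 126, φ(128) = 64, φ(129) = 84, φ(130) = 48, φ(131) = 130, φ(132) = 40, φ(133) = 108, φ(134) = 66, φ(135) = 72, φ(136) = 64, φ(137) = 136, φ(138) = 44, φ(139) = 138, φ(140) = 48, φ(141) = 92, φ(142) = 70, φ(143) = 120, φ(144) = 48, φ(145) = 112, φ(146) = 72, φ(147) = 84, φ(148) = 72, φ(149) = 148, φ(150) = 40, φ(151) = 150, φ(152) = 72, φ(153) = 96, φ(154) = 60, φ(155) = 120, φ(156) = 48, φ(157) = 156, φ(158) = 78, φ(159) = 104, φ(160) = 64, φ(161) = 132, φ(162) = 54, φ(163) = 162, φ(164) = 80, φ(165) = 80, φ(166) = 82, φ(167) = 166, φ(168) = 48, φ(169) = 156, φ(170) = 64, φ(171) = 108, φ(172) = 84, φ(173) = 172, φ(174) = 56, φ(175) = 120, φ(176) = 80, φ(177) = 116, φ(178) = 88, φ(179) = 178, φ(180) = 48, φ(181) = 180, φ(182) = 72, φ(183) = 120, φ(184) = 88. Summing all 184 values: 10340. (Average order: Σ_{n ≤ x} φ(n) ~ (3/π²) x². For x = 184, (3/π²)·184² ≈ 10290.99.)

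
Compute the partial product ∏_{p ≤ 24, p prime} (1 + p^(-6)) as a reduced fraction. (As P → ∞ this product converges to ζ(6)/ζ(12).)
∏ = 1528148900144746288585670319214284020/1502467574555591484127420211226932553

The primes p ≤ 24 are [2, 3, 5, 7, 11, 13, 17, 19, 23]. For each, (1 + 1/p^6) = (p^6 + 1)/p^6. Multiplying these fractions over p ∈ [2, 3, 5, 7, 11, 13, 17, 19, 23] gives 1528148900144746288585670319214284020/1502467574555591484127420211226932553. (In the limit P → ∞ this tends to ζ(6)/ζ(12).)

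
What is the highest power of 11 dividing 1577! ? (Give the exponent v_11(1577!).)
v_11(1577!) = 157

Legendre's formula: v_p(n!) = Σ_{k ≥ 1} ⌊n / p^k⌋. For p = 11, n = 1577, the terms are:
  ⌊1577/11^1⌋ = ⌊1577/11⌋ = 143
  ⌊1577/11^2⌋ = ⌊1577/121⌋ = 13
  ⌊1577/11^3⌋ = ⌊1577/1331⌋ = 1
(the next term ⌊1577/11^4⌋ = 0, terminating the sum). Summing: v_11(1577!) = 143 + 13 + 1 = 157.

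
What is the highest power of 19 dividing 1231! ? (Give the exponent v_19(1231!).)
v_19(1231!) = 67

Legendre's formula: v_p(n!) = Σ_{k ≥ 1} ⌊n / p^k⌋. For p = 19, n = 1231, the terms are:
  ⌊1231/19^1⌋ = ⌊1231/19⌋ = 64
  ⌊1231/19^2⌋ = ⌊1231/361⌋ = 3
(the next term ⌊1231/19^3⌋ = 0, terminating the sum). Summing: v_19(1231!) = 64 + 3 = 67.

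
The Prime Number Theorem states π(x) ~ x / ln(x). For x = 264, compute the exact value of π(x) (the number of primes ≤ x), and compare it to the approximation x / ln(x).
π(264) = 56;  x/ln(x) ≈ 47.35;  relative error ≈ 15.45%.

Directly count primes up to 264: π(264) = 56. The PNT approximation gives 264/ln(264) ≈ 264/5.57595 ≈ 47.35. Relative error (π(x) − x/ln(x)) / π(x) ≈ 15.45%; the approximation is known to undercount slightly (Li(x) is a better estimate).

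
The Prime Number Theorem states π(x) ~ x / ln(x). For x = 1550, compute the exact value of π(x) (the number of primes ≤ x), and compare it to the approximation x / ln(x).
π(1550) = 244;  x/ln(x) ≈ 211.00;  relative error ≈ 13.53%.

Directly count primes up to 1550: π(1550) = 244. The PNT approximation gives 1550/ln(1550) ≈ 1550/7.34601 ≈ 211.00. Relative error (π(x) − x/ln(x)) / π(x) ≈ 13.53%; the approximation is known to undercount slightly (Li(x) is a better estimate).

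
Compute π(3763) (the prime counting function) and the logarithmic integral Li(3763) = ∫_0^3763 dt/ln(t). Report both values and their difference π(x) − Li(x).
π(3763) = 523;  Li(3763) ≈ 536.69;  π(x) − Li(x) ≈ -13.69.

Direct count of primes ≤ 3763 gives π(3763) = 523. Numerical evaluation of the logarithmic integral gives Li(3763) ≈ 536.69. The difference π(x) − Li(x) ≈ -13.69 is typically negative for small/moderate x (Li(x) overestimates), though Littlewood's theorem shows this sign changes infinitely often.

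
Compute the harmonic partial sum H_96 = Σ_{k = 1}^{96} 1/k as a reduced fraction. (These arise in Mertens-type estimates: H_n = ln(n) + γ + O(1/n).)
H_96 = 3699322246041458103739317199996707235031/718766754945489455304472257065075294400

Direct summation: H_96 = 1 + 1/2 + ... + 1/96. The least common denominator is lcm(1, ..., 96) = 718766754945489455304472257065075294400; over this denominator the numerator is 718766754945489455304472257065075294400 + 359383377472744727652236128532537647200 + 239588918315163151768157419021691764800 + 179691688736372363826118064266268823600 + 143753350989097891060894451413015058880 + 119794459157581575884078709510845882400 + 102680964992212779329210322437867899200 + 89845844368186181913059032133134411800 + 79862972771721050589385806340563921600 + 71876675494548945530447225706507529440 + 65342432267771768664042932460461390400 + 59897229578790787942039354755422941200 + 55289750380422265792651712081928868800 + 51340482496106389664605161218933949600 + 47917783663032630353631483804338352960 + 44922922184093090956529516066567205900 + 42280397349734673841439544533239723200 + 39931486385860525294692903170281960800 + 37829829207657339752866960898161857600 + 35938337747274472765223612853253764720 + 34226988330737593109736774145955966400 + 32671216133885884332021466230230695200 + 31250728475890845882803141611525012800 + 29948614789395393971019677377711470600 + 28750670197819578212178890282603011776 + 27644875190211132896325856040964434400 + 26620990923907016863128602113521307200 + 25670241248053194832302580609466974800 + 24785060515361705355326629553968113600 + 23958891831516315176815741902169176480 + 23186024353080305009821685711776622400 + 22461461092046545478264758033283602950 + 21780810755923922888014310820153796800 + 21140198674867336920719772266619861600 + 20536192998442555865842064487573579840 + 19965743192930262647346451585140980400 + 19426128512040255548769520461218251200 + 18914914603828669876433480449080928800 + 18429916793474088597550570693976289600 + 17969168873637236382611806426626882360 + 17530896462085108665962737977196958400 + 17113494165368796554868387072977983200 + 16715505928964871053592378071280820800 + 16335608066942942166010733115115347600 + 15972594554344210117877161268112784320 + 15625364237945422941401570805762506400 + 15292909679691265006478133129044155200 + 14974307394697696985509838688855735300 + 14668709284601825618458617491123985600 + 14375335098909789106089445141301505888 + 14093465783244891280479848177746574400 + 13822437595105566448162928020482217200 + 13561636885763951986876835038963684800 + 13310495461953508431564301056760653600 + 13068486453554353732808586492092278080 + 12835120624026597416151290304733487400 + 12609943069219113250955653632720619200 + 12392530257680852677663314776984056800 + 12182487371957448394991055204492801600 + 11979445915758157588407870951084588240 + 11783061556483433693515938640411070400 + 11593012176540152504910842855888311200 + 11408996110245864369912258048651988800 + 11230730546023272739132379016641801475 + 11057950076084453158530342416385773760 + 10890405377961961444007155410076898400 + 10727862014111782914992123239777243200 + 10570099337433668460359886133309930800 + 10416909491963615294267713870508337600 + 10268096499221277932921032243786789920 + 10123475421767457116964397986832046400 + 9982871596465131323673225792570490200 + 9846119930760129524718798041987332800 + 9713064256020127774384760230609125600 + 9583556732606526070726296760867670592 + 9457457301914334938216740224540464400 + 9334633181110252666291847494351627200 + 9214958396737044298775285346988144800 + 9098313353740372851955345026140193600 + 8984584436818618191305903213313441180 + 8873663641302338954376200704507102400 + 8765448231042554332981368988598479200 + 8659840421029993437403280205603316800 + 8556747082684398277434193536488991600 + 8456079469946934768287908906647944640 + 8357752964482435526796189035640410400 + 8261686838453901785108876517989371200 + 8167804033471471083005366557557673800 + 8076030954443701744994070304101969600 + 7986297277172105058938580634056392160 + 7898535768631752256093101725989838400 + 7812682118972711470700785402881253200 + 7728674784360101669940561903925540800 + 7646454839845632503239066564522077600 + 7565965841531467950573392179632371520 + 7487153697348848492754919344427867650 = 3699322246041458103739317199996707235031, so H_96 = 3699322246041458103739317199996707235031/718766754945489455304472257065075294400 (already in lowest terms) ≈ 5.14676. (The PNT-adjacent estimate ln(96) + γ ≈ 5.14156 matches within O(1/n).)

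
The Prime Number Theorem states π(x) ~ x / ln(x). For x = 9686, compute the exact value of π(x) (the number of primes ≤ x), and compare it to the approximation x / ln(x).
π(9686) = 1195;  x/ln(x) ≈ 1055.30;  relative error ≈ 11.69%.

Directly count primes up to 9686: π(9686) = 1195. The PNT approximation gives 9686/ln(9686) ≈ 9686/9.17844 ≈ 1055.30. Relative error (π(x) − x/ln(x)) / π(x) ≈ 11.69%; the approximation is known to undercount slightly (Li(x) is a better estimate).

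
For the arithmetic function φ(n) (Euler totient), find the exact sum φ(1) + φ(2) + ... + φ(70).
Σ_{n ≤ 70} φ(n) = 1494

Compute φ(n) for each 1 ≤ n ≤ 70: φ(1) = 1, φ(2) = 1, φ(3) = 2, φ(4) = 2, φ(5) = 4, φ(6) = 2, φ(7) = 6, φ(8) = 4, φ(9) = 6, φ(10) = 4, φ(11) = 10, φ(12) = 4, φ(13) = 12, φ(14) = 6, φ(15) = 8, φ(16) = 8, φ(17) = 16, φ(18) = 6, φ(19) = 18, φ(20) = 8, φ(21) = 12, φ(22) = 10, φ(23) = 22, φ(24) = 8, φ(25) = 20, φ(26) = 12, φ(27) = 18, φ(28) = 12, φ(29) = 28, φ(30) = 8, φ(31) = 30, φ(32) = 16, φ(33) = 20, φ(34) = 16, φ(35) = 24, φ(36) = 12, φ(37) = 36, φ(38) = 18, φ(39) = 24, φ(40) = 16, φ(41) = 40, φ(42) = 12, φ(43) = 42, φ(44) = 20, φ(45) = 24, φ(46) = 22, φ(47) = 46, φ(48) = 16, φ(49) = 42, φ(50) = 20, φ(51) = 32, φ(52) = 24, φ(53) = 52, φ(54) = 18, φ(55) = 40, φ(56) = 24, φ(57) = 36, φ(58) = 28, φ(59) = 58, φ(60) = 16, φ(61) = 60, φ(62) = 30, φ(63) = 36, φ(64) = 32, φ(65) = 48, φ(66) = 20, φ(67) = 66, φ(68) = 32, φ(69) = 44, φ(70) = 24. Summing all 70 values: 1494. (Average order: Σ_{n ≤ x} φ(n) ~ (3/π²) x². For x = 70, (3/π²)·70² ≈ 1489.42.)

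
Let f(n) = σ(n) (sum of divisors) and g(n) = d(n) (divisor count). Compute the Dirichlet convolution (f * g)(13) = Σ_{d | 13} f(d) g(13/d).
(σ * d)(13) = 16

Divisors of 13: [1, 13]. For each d | 13:
  d = 1: σ(1) · d(13/1) = 1 · 2 = 2
  d = 13: σ(13) · d(13/13) = 14 · 1 = 14
Summing: (σ * d)(13) = 2 + 14 = 16.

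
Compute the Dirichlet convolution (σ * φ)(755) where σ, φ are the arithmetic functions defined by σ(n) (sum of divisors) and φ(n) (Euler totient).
(σ * φ)(755) = 3020

Divisors of 755: [1, 5, 151, 755]. For each d | 755:
  d = 1: σ(1) · φ(755/1) = 1 · 600 = 600
  d = 5: σ(5) · φ(755/5) = 6 · 150 = 900
  d = 151: σ(151) · φ(755/151) = 152 · 4 = 608
  d = 755: σ(755) · φ(755/755) = 912 · 1 = 912
Summing: (σ * φ)(755) = 600 + 900 + 608 + 912 = 3020.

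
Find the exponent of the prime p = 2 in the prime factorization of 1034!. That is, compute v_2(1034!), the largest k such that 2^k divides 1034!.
v_2(1034!) = 1031

Legendre's formula: v_p(n!) = Σ_{k ≥ 1} ⌊n / p^k⌋. For p = 2, n = 1034, the terms are:
  ⌊1034/2^1⌋ = ⌊1034/2⌋ = 517
  ⌊1034/2^2⌋ = ⌊1034/4⌋ = 258
  ⌊1034/2^3⌋ = ⌊1034/8⌋ = 129
  ⌊1034/2^4⌋ = ⌊1034/16⌋ = 64
  ⌊1034/2^5⌋ = ⌊1034/32⌋ = 32
  ⌊1034/2^6⌋ = ⌊1034/64⌋ = 16
  ⌊1034/2^7⌋ = ⌊1034/128⌋ = 8
  ⌊1034/2^8⌋ = ⌊1034/256⌋ = 4
  ⌊1034/2^9⌋ = ⌊1034/512⌋ = 2
  ⌊1034/2^10⌋ = ⌊1034/1024⌋ = 1
(the next term ⌊1034/2^11⌋ = 0, terminating the sum). Summing: v_2(1034!) = 517 + 258 + 129 + 64 + 32 + 16 + 8 + 4 + 2 + 1 = 1031.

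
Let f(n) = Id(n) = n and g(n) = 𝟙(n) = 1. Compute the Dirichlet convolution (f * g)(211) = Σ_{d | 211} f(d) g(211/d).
(Id * 𝟙)(211) = 212

Divisors of 211: [1, 211]. For each d | 211:
  d = 1: Id(1) · 𝟙(211/1) = 1 · 1 = 1
  d = 211: Id(211) · 𝟙(211/211) = 211 · 1 = 211
Summing: (Id * 𝟙)(211) = 1 + 211 = 212.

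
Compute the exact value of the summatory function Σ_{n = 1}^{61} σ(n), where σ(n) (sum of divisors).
Σ_{n ≤ 61} σ(n) = 3076

Compute σ(n) for each 1 ≤ n ≤ 61: σ(1) = 1, σ(2) = 3, σ(3) = 4, σ(4) = 7, σ(5) = 6, σ(6) = 12, σ(7) = 8, σ(8) = 15, σ(9) = 13, σ(10) = 18, σ(11) = 12, σ(12) = 28, σ(13) = 14, σ(14) = 24, σ(15) = 24, σ(16) = 31, σ(17) = 18, σ(18) = 39, σ(19) = 20, σ(20) = 42, σ(21) = 32, σ(22) = 36, σ(23) = 24, σ(24) = 60, σ(25) = 31, σ(26) = 42, σ(27) = 40, σ(28) = 56, σ(29) = 30, σ(30) = 72, σ(31) = 32, σ(32) = 63, σ(33) = 48, σ(34) = 54, σ(35) = 48, σ(36) = 91, σ(37) = 38, σ(38) = 60, σ(39) = 56, σ(40) = 90, σ(41) = 42, σ(42) = 96, σ(43) = 44, σ(44) = 84, σ(45) = 78, σ(46) = 72, σ(47) = 48, σ(48) = 124, σ(49) = 57, σ(50) = 93, σ(51) = 72, σ(52) = 98, σ(53) = 54, σ(54) = 120, σ(55) = 72, σ(56) = 120, σ(57) = 80, σ(58) = 90, σ(59) = 60, σ(60) = 168, σ(61) = 62. Summing all 61 values: 3076. (Average order: Σ_{n ≤ x} σ(n) ~ (π²/12) x². For x = 61, (π²/12)·61² ≈ 3060.40.)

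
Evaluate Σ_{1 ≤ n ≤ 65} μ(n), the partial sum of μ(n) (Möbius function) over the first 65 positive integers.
Σ_{n ≤ 65} μ(n) = 0

Compute μ(n) for each 1 ≤ n ≤ 65: μ(1) = 1, μ(2) = -1, μ(3) = -1, μ(4) = 0, μ(5) = -1, μ(6) = 1, μ(7) = -1, μ(8) = 0, μ(9) = 0, μ(10) = 1, μ(11) = -1, μ(12) = 0, μ(13) = -1, μ(14) = 1, μ(15) = 1, μ(16) = 0, μ(17) = -1, μ(18) = 0, μ(19) = -1, μ(20) = 0, μ(21) = 1, μ(22) = 1, μ(23) = -1, μ(24) = 0, μ(25) = 0, μ(26) = 1, μ(27) = 0, μ(28) = 0, μ(29) = -1, μ(30) = -1, μ(31) = -1, μ(32) = 0, μ(33) = 1, μ(34) = 1, μ(35) = 1, μ(36) = 0, μ(37) = -1, μ(38) = 1, μ(39) = 1, μ(40) = 0, μ(41) = -1, μ(42) = -1, μ(43) = -1, μ(44) = 0, μ(45) = 0, μ(46) = 1, μ(47) = -1, μ(48) = 0, μ(49) = 0, μ(50) = 0, μ(51) = 1, μ(52) = 0, μ(53) = -1, μ(54) = 0, μ(55) = 1, μ(56) = 0, μ(57) = 1, μ(58) = 1, μ(59) = -1, μ(60) = 0, μ(61) = -1, μ(62) = 1, μ(63) = 0, μ(64) = 0, μ(65) = 1. Summing all 65 values: 0. (Mertens function M(x) = Σ_{n ≤ x} μ(n); on average M(x) should be small (PNT ⟺ M(x) = o(x)).)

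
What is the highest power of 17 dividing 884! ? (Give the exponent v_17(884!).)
v_17(884!) = 55

Legendre's formula: v_p(n!) = Σ_{k ≥ 1} ⌊n / p^k⌋. For p = 17, n = 884, the terms are:
  ⌊884/17^1⌋ = ⌊884/17⌋ = 52
  ⌊884/17^2⌋ = ⌊884/289⌋ = 3
(the next term ⌊884/17^3⌋ = 0, terminating the sum). Summing: v_17(884!) = 52 + 3 = 55.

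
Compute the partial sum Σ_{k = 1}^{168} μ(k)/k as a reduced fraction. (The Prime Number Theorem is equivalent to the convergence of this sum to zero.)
Σ μ(k)/k = 3320595668723936105212130194759121950701456962705503856339925674/481473710367991963528473107950567214598209565303106537707981745635

Values of μ(k) for 1 ≤ k ≤ 168: μ(1) = 1, μ(2) = -1, μ(3) = -1, μ(5) = -1, μ(6) = 1, μ(7) = -1, μ(10) = 1, μ(11) = -1, μ(13) = -1, μ(14) = 1, μ(15) = 1, μ(17) = -1, μ(19) = -1, μ(21) = 1, μ(22) = 1, μ(23) = -1, μ(26) = 1, μ(29) = -1, μ(30) = -1, μ(31) = -1, μ(33) = 1, μ(34) = 1, μ(35) = 1, μ(37) = -1, μ(38) = 1, μ(39) = 1, μ(41) = -1, μ(42) = -1, μ(43) = -1, μ(46) = 1, μ(47) = -1, μ(51) = 1, μ(53) = -1, μ(55) = 1, μ(57) = 1, μ(58) = 1, μ(59) = -1, μ(61) = -1, μ(62) = 1, μ(65) = 1, μ(66) = -1, μ(67) = -1, μ(69) = 1, μ(70) = -1, μ(71) = -1, μ(73) = -1, μ(74) = 1, μ(77) = 1, μ(78) = -1, μ(79) = -1, μ(82) = 1, μ(83) = -1, μ(85) = 1, μ(86) = 1, μ(87) = 1, μ(89) = -1, μ(91) = 1, μ(93) = 1, μ(94) = 1, μ(95) = 1, μ(97) = -1, μ(101) = -1, μ(102) = -1, μ(103) = -1, μ(105) = -1, μ(106) = 1, μ(107) = -1, μ(109) = -1, μ(110) = -1, μ(111) = 1, μ(113) = -1, μ(114) = -1, μ(115) = 1, μ(118) = 1, μ(119) = 1, μ(122) = 1, μ(123) = 1, μ(127) = -1, μ(129) = 1, μ(130) = -1, μ(131) = -1, μ(133) = 1, μ(134) = 1, μ(137) = -1, μ(138) = -1, μ(139) = -1, μ(141) = 1, μ(142) = 1, μ(143) = 1, μ(145) = 1, μ(146) = 1, μ(149) = -1, μ(151) = -1, μ(154) = -1, μ(155) = 1, μ(157) = -1, μ(158) = 1, μ(159) = 1, μ(161) = 1, μ(163) = -1, μ(165) = -1, μ(166) = 1, μ(167) = -1, with μ = 0 on non-squarefree integers. Summing μ(k)/k for k where μ(k) ≠ 0 gives 3320595668723936105212130194759121950701456962705503856339925674/481473710367991963528473107950567214598209565303106537707981745635 ≈ 0.0069. (PNT ⟺ this sum → 0 as n → ∞.)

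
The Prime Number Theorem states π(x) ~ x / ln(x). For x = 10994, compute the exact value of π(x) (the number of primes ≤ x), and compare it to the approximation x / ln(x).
π(10994) = 1335;  x/ln(x) ≈ 1181.50;  relative error ≈ 11.50%.

Directly count primes up to 10994: π(10994) = 1335. The PNT approximation gives 10994/ln(10994) ≈ 10994/9.30510 ≈ 1181.50. Relative error (π(x) − x/ln(x)) / π(x) ≈ 11.50%; the approximation is known to undercount slightly (Li(x) is a better estimate).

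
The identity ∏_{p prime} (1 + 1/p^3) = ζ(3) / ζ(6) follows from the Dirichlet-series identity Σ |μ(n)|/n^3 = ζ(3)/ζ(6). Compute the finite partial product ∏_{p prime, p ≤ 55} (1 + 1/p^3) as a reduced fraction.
∏ = 1193284353855226596885466673602596175872/1009953283877483663098780766542609340885

The primes p ≤ 55 are [2, 3, 5, 7, 11, 13, 17, 19, 23, 29, 31, 37, 41, 43, 47, 53]. For each, (1 + 1/p^3) = (p^3 + 1)/p^3. Multiplying these fractions over p ∈ [2, 3, 5, 7, 11, 13, 17, 19, 23, 29, 31, 37, 41, 43, 47, 53] gives 1193284353855226596885466673602596175872/1009953283877483663098780766542609340885. (In the limit P → ∞ this tends to ζ(3)/ζ(6).)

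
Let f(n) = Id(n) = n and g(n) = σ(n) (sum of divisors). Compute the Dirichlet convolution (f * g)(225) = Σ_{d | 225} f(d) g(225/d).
(Id * σ)(225) = 2924

Divisors of 225: [1, 3, 5, 9, 15, 25, 45, 75, 225]. For each d | 225:
  d = 1: Id(1) · σ(225/1) = 1 · 403 = 403
  d = 3: Id(3) · σ(225/3) = 3 · 124 = 372
  d = 5: Id(5) · σ(225/5) = 5 · 78 = 390
  d = 9: Id(9) · σ(225/9) = 9 · 31 = 279
  d = 15: Id(15) · σ(225/15) = 15 · 24 = 360
  d = 25: Id(25) · σ(225/25) = 25 · 13 = 325
  d = 45: Id(45) · σ(225/45) = 45 · 6 = 270
  d = 75: Id(75) · σ(225/75) = 75 · 4 = 300
  d = 225: Id(225) · σ(225/225) = 225 · 1 = 225
Summing: (Id * σ)(225) = 403 + 372 + 390 + 279 + 360 + 325 + 270 + 300 + 225 = 2924.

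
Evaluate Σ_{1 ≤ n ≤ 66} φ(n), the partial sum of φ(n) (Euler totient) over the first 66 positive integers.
Σ_{n ≤ 66} φ(n) = 1328

Compute φ(n) for each 1 ≤ n ≤ 66: φ(1) = 1, φ(2) = 1, φ(3) = 2, φ(4) = 2, φ(5) = 4, φ(6) = 2, φ(7) = 6, φ(8) = 4, φ(9) = 6, φ(10) = 4, φ(11) = 10, φ(12) = 4, φ(13) = 12, φ(14) = 6, φ(15) = 8, φ(16) = 8, φ(17) = 16, φ(18) = 6, φ(19) = 18, φ(20) = 8, φ(21) = 12, φ(22) = 10, φ(23) = 22, φ(24) = 8, φ(25) = 20, φ(26) = 12, φ(27) = 18, φ(28) = 12, φ(29) = 28, φ(30) = 8, φ(31) = 30, φ(32) = 16, φ(33) = 20, φ(34) = 16, φ(35) = 24, φ(36) = 12, φ(37) = 36, φ(38) = 18, φ(39) = 24, φ(40) = 16, φ(41) = 40, φ(42) = 12, φ(43) = 42, φ(44) = 20, φ(45) = 24, φ(46) = 22, φ(47) = 46, φ(48) = 16, φ(49) = 42, φ(50) = 20, φ(51) = 32, φ(52) = 24, φ(53) = 52, φ(54) = 18, φ(55) = 40, φ(56) = 24, φ(57) = 36, φ(58) = 28, φ(59) = 58, φ(60) = 16, φ(61) = 60, φ(62) = 30, φ(63) = 36, φ(64) = 32, φ(65) = 48, φ(66) = 20. Summing all 66 values: 1328. (Average order: Σ_{n ≤ x} φ(n) ~ (3/π²) x². For x = 66, (3/π²)·66² ≈ 1324.07.)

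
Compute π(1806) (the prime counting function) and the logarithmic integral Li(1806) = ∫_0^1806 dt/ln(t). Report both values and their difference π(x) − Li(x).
π(1806) = 279;  Li(1806) ≈ 289.12;  π(x) − Li(x) ≈ -10.12.

Direct count of primes ≤ 1806 gives π(1806) = 279. Numerical evaluation of the logarithmic integral gives Li(1806) ≈ 289.12. The difference π(x) − Li(x) ≈ -10.12 is typically negative for small/moderate x (Li(x) overestimates), though Littlewood's theorem shows this sign changes infinitely often.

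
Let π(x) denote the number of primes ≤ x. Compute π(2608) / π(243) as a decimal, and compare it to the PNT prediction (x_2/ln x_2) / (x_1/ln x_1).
π(2608)/π(243) = 378/53 ≈ 7.1321;  PNT prediction ≈ 7.4945.

π(243) = 53 and π(2608) = 378, so π(2608)/π(243) ≈ 7.1321. The PNT-predicted ratio is (2608/ln(2608)) / (243/ln(243)) ≈ 7.4945. The two agree to within a few percent, as expected.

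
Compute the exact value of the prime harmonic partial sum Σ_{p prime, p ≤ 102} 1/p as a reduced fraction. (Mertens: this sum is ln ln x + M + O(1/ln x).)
Σ 1/p = 422113843906354093775418512493046577809/232862364358497360900063316880507363070

π(102) = 26, so the primes ≤ 102 are [2, 3, 5, 7, 11, 13, 17, 19, 23, 29, 31, 37, 41, 43, 47, 53, 59, 61, 67, 71, 73, 79, 83, 89, 97, 101]. Summing 1/p over these primes: 422113843906354093775418512493046577809/232862364358497360900063316880507363070 ≈ 1.8127. Mertens estimate ln ln(102) + 0.2615 ≈ 1.7930.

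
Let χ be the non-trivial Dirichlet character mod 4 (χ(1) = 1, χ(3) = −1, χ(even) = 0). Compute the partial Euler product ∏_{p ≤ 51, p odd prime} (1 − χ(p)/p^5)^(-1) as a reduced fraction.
∏ = 7508883803148623376075754946450365737429310788606076172798130278074505/7537845509642297199917174706861149114875564283464393121061743521431552

The odd primes p ≤ 51 are [3, 5, 7, 11, 13, 17, 19, 23, 29, 31, 37, 41, 43, 47]. For each, χ(p) = 1 if p ≡ 1 mod 4, χ(p) = −1 if p ≡ 3 mod 4. Taking (1 − χ(p)/p^5)^(-1) = p^5/(p^5 − χ(p)): (1 − (-1)/3^5)^(-1) · (1 − (1)/5^5)^(-1) · (1 − (-1)/7^5)^(-1) · (1 − (-1)/11^5)^(-1) · (1 − (1)/13^5)^(-1) · (1 − (1)/17^5)^(-1) · (1 − (-1)/19^5)^(-1) · (1 − (-1)/23^5)^(-1) · (1 − (1)/29^5)^(-1) · (1 − (-1)/31^5)^(-1) · (1 − (1)/37^5)^(-1) · (1 − (1)/41^5)^(-1) · (1 − (-1)/43^5)^(-1) · (1 − (-1)/47^5)^(-1) = 7508883803148623376075754946450365737429310788606076172798130278074505/7537845509642297199917174706861149114875564283464393121061743521431552.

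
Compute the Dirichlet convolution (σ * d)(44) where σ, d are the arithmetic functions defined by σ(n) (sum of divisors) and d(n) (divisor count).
(σ * d)(44) = 224

Divisors of 44: [1, 2, 4, 11, 22, 44]. For each d | 44:
  d = 1: σ(1) · d(44/1) = 1 · 6 = 6
  d = 2: σ(2) · d(44/2) = 3 · 4 = 12
  d = 4: σ(4) · d(44/4) = 7 · 2 = 14
  d = 11: σ(11) · d(44/11) = 12 · 3 = 36
  d = 22: σ(22) · d(44/22) = 36 · 2 = 72
  d = 44: σ(44) · d(44/44) = 84 · 1 = 84
Summing: (σ * d)(44) = 6 + 12 + 14 + 36 + 72 + 84 = 224.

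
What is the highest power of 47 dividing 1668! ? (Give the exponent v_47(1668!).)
v_47(1668!) = 35

Legendre's formula: v_p(n!) = Σ_{k ≥ 1} ⌊n / p^k⌋. For p = 47, n = 1668, the terms are:
  ⌊1668/47^1⌋ = ⌊1668/47⌋ = 35
(the next term ⌊1668/47^2⌋ = 0, terminating the sum). Summing: v_47(1668!) = 35 = 35.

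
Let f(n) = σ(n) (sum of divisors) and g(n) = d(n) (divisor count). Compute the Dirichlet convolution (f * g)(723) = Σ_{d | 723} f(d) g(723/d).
(σ * d)(723) = 1464

Divisors of 723: [1, 3, 241, 723]. For each d | 723:
  d = 1: σ(1) · d(723/1) = 1 · 4 = 4
  d = 3: σ(3) · d(723/3) = 4 · 2 = 8
  d = 241: σ(241) · d(723/241) = 242 · 2 = 484
  d = 723: σ(723) · d(723/723) = 968 · 1 = 968
Summing: (σ * d)(723) = 4 + 8 + 484 + 968 = 1464.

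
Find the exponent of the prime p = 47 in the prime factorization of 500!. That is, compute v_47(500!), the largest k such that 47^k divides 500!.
v_47(500!) = 10

Legendre's formula: v_p(n!) = Σ_{k ≥ 1} ⌊n / p^k⌋. For p = 47, n = 500, the terms are:
  ⌊500/47^1⌋ = ⌊500/47⌋ = 10
(the next term ⌊500/47^2⌋ = 0, terminating the sum). Summing: v_47(500!) = 10 = 10.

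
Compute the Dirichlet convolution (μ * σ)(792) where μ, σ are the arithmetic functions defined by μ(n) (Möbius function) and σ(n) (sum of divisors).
(μ * σ)(792) = 792

Divisors of 792: [1, 2, 3, 4, 6, 8, 9, 11, 12, 18, 22, 24, 33, 36, 44, 66, 72, 88, 99, 132, 198, 264, 396, 792]. For each d | 792:
  d = 1: μ(1) · σ(792/1) = 1 · 2340 = 2340
  d = 2: μ(2) · σ(792/2) = -1 · 1092 = -1092
  d = 3: μ(3) · σ(792/3) = -1 · 720 = -720
  d = 4: μ(4) · σ(792/4) = 0 · 468 = 0
  d = 6: μ(6) · σ(792/6) = 1 · 336 = 336
  d = 8: μ(8) · σ(792/8) = 0 · 156 = 0
  d = 9: μ(9) · σ(792/9) = 0 · 180 = 0
  d = 11: μ(11) · σ(792/11) = -1 · 195 = -195
  d = 12: μ(12) · σ(792/12) = 0 · 144 = 0
  d = 18: μ(18) · σ(792/18) = 0 · 84 = 0
  d = 22: μ(22) · σ(792/22) = 1 · 91 = 91
  d = 24: μ(24) · σ(792/24) = 0 · 48 = 0
  d = 33: μ(33) · σ(792/33) = 1 · 60 = 60
  d = 36: μ(36) · σ(792/36) = 0 · 36 = 0
  d = 44: μ(44) · σ(792/44) = 0 · 39 = 0
  d = 66: μ(66) · σ(792/66) = -1 · 28 = -28
  d = 72: μ(72) · σ(792/72) = 0 · 12 = 0
  d = 88: μ(88) · σ(792/88) = 0 · 13 = 0
  d = 99: μ(99) · σ(792/99) = 0 · 15 = 0
  d = 132: μ(132) · σ(792/132) = 0 · 12 = 0
  d = 198: μ(198) · σ(792/198) = 0 · 7 = 0
  d = 264: μ(264) · σ(792/264) = 0 · 4 = 0
  d = 396: μ(396) · σ(792/396) = 0 · 3 = 0
  d = 792: μ(792) · σ(792/792) = 0 · 1 = 0
Summing: (μ * σ)(792) = 2340 + -1092 + -720 + 0 + 336 + 0 + 0 + -195 + 0 + 0 + 91 + 0 + 60 + 0 + 0 + -28 + 0 + 0 + 0 + 0 + 0 + 0 + 0 + 0 = 792.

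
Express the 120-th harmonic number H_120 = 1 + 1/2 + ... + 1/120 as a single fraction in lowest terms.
H_120 = 18661952910524692834612799443020757786224277983797/3475956553913558034594585593659201286533187398464

Direct summation: H_120 = 1 + 1/2 + ... + 1/120. The least common denominator is lcm(1, ..., 120) = 955888052326228459513511038256280353796626534577600; over this denominator the numerator is 955888052326228459513511038256280353796626534577600 + 477944026163114229756755519128140176898313267288800 + 318629350775409486504503679418760117932208844859200 + 238972013081557114878377759564070088449156633644400 + 191177610465245691902702207651256070759325306915520 + 159314675387704743252251839709380058966104422429600 + 136555436046604065644787291179468621970946647796800 + 119486006540778557439188879782035044224578316822200 + 106209783591803162168167893139586705977402948286400 + 95588805232622845951351103825628035379662653457760 + 86898913847838950864864639841480032163329684961600 + 79657337693852371626125919854690029483052211214800 + 73529850178940650731808541404329257984355887275200 + 68277718023302032822393645589734310985473323898400 + 63725870155081897300900735883752023586441768971840 + 59743003270389278719594439891017522112289158411100 + 56228708960366379971383002250369432576272149092800 + 53104891795901581084083946569793352988701474143200 + 50309897490854129448079528329277913357717186030400 + 47794402616311422975675551912814017689831326728880 + 45518478682201355214929097059822873990315549265600 + 43449456923919475432432319920740016081664842480800 + 41560350101140367804935262532881754512896805851200 + 39828668846926185813062959927345014741526105607400 + 38235522093049138380540441530251214151865061383104 + 36764925089470325365904270702164628992177943637600 + 35403261197267720722722631046528901992467649428800 + 34138859011651016411196822794867155492736661949200 + 32961656976766498603914173732975184613676777054400 + 31862935077540948650450367941876011793220884485920 + 30835098462136401919790678653428398509568597889600 + 29871501635194639359797219945508761056144579205550 + 28966304615946316954954879947160010721109894987200 + 28114354480183189985691501125184716288136074546400 + 27311087209320813128957458235893724394189329559360 + 26552445897950790542041973284896676494350737071600 + 25834812225033201608473271304223793345854771204800 + 25154948745427064724039764164638956678858593015200 + 24509950059646883577269513801443085994785295758400 + 23897201308155711487837775956407008844915663364440 + 23314342739664108768622220445275130580405525233600 + 22759239341100677607464548529911436995157774632800 + 22229954705261126965430489261773961716200617083200 + 21724728461959737716216159960370008040832421240400 + 21241956718360632433633578627917341195480589657280 + 20780175050570183902467631266440877256448402925600 + 20338043666515499138585341239495326676523968820800 + 19914334423463092906531479963672507370763052803700 + 19507919435229152234969613025638374567278092542400 + 19117761046524569190270220765125607075932530691552 + 18742902986788793323794334083456477525424049697600 + 18382462544735162682952135351082314496088971818800 + 18035623628796763387047378080307176486728802539200 + 17701630598633860361361315523264450996233824714400 + 17379782769567790172972927968296006432665936992320 + 17069429505825508205598411397433577746368330974600 + 16769965830284709816026509443092637785905728676800 + 16480828488383249301957086866487592306838388527200 + 16201492412308956940906966750106446674519093806400 + 15931467538770474325225183970938005896610442242960 + 15670295939774237041205098987807874652403713681600 + 15417549231068200959895339326714199254784298944800 + 15172826227400451738309699019940957996771849755200 + 14935750817597319679898609972754380528072289602775 + 14705970035788130146361708280865851596871177455040 + 14483152307973158477477439973580005360554947493600 + 14266985855615350141992702063526572444725769172800 + 14057177240091594992845750562592358144068037273200 + 13853450033713455934978420844293918170965601950400 + 13655543604660406564478729117946862197094664779680 + 13463212004594767035401563919102540194318683585600 + 13276222948975395271020986642448338247175368535800 + 13094356881181211774157685455565484298583925131200 + 12917406112516600804236635652111896672927385602400 + 12745174031016379460180147176750404717288353794368 + 12577474372713532362019882082319478339429296507600 + 12414130549691278694980662834497147451904240708800 + 12254975029823441788634756900721542997392647879200 + 12099848763623145057133051117168105744261095374400 + 11948600654077855743918887978203504422457831682220 + 11801087065755906907574210348842967330822549809600 + 11657171369832054384311110222637565290202762616800 + 11516723522002752524259169135617835587911163067200 + 11379619670550338803732274264955718497578887316400 + 11245741792073275994276600450073886515254429818560 + 11114977352630563482715244630886980858100308541600 + 10987218992255499534638057910991728204558925684800 + 10862364230979868858108079980185004020416210620200 + 10740315194676724264196753238834610716816028478400 + 10620978359180316216816789313958670597740294828640 + 10504264311277235818829791629189893997765126753600 + 10390087525285091951233815633220438628224201462800 + 10278366154045467306596892884476132836522865963200 + 10169021833257749569292670619747663338261984410400 + 10061979498170825889615905665855582671543437206080 + 9957167211731546453265739981836253685381526401850 + 9854516003363179994984649878930725296872438500800 + 9753959717614576117484806512819187283639046271200 + 9655434871982105651651626649053336907036631662400 + 9558880523262284595135110382562803537966265345776 + 9464238141843846133797138992636439146501252817600 + 9371451493394396661897167041728238762712024848800 + 9280466527439111257412728526760003434918704219200 + 9191231272367581341476067675541157248044485909400 + 9103695736440271042985819411964574798063109853120 + 9017811814398381693523689040153588243364401269600 + 8933533199310546350593561105198881811183425556800 + 8850815299316930180680657761632225498116912357200 + 8769615158956224399206523286754865631161711326400 + 8689891384783895086486463984148003216332968496160 + 8611604075011067202824423768074597781951590401600 + 8534714752912754102799205698716788873184165487300 + 8459186303771933270031071135011330564571916235200 + 8384982915142354908013254721546318892952864338400 + 8312070020228073560987052506576350902579361170240 + 8240414244191624650978543433243796153419194263600 + 8169983353215627859089837933814361998261765252800 + 8100746206154478470453483375053223337259546903200 + 8032672708623768567340428892909918939467449870400 + 7965733769385237162612591985469002948305221121480 = 5132037050394290529518519846830708391211676445544175, so H_120 = 5132037050394290529518519846830708391211676445544175/955888052326228459513511038256280353796626534577600; reducing by gcd(5132037050394290529518519846830708391211676445544175, 955888052326228459513511038256280353796626534577600) = 275 gives 18661952910524692834612799443020757786224277983797/3475956553913558034594585593659201286533187398464 ≈ 5.36887. (The PNT-adjacent estimate ln(120) + γ ≈ 5.36471 matches within O(1/n).)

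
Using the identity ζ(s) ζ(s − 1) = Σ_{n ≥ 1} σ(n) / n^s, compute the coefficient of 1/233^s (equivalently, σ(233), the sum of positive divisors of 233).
σ(233) = 234

In the product (Σ m^0/m^s)(Σ k / k^s) = Σ (Σ_{d | n} d) / n^s, the coefficient of 1/n^s is σ(n) = Σ_{d | n} d. For n = 233, divisors are [1, 233]; summing: σ(233) = 234.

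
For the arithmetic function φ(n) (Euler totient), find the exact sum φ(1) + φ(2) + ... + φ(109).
Σ_{n ≤ 109} φ(n) = 3676

Compute φ(n) for each 1 ≤ n ≤ 109: φ(1) = 1, φ(2) = 1, φ(3) = 2, φ(4) = 2, φ(5) = 4, φ(6) = 2, φ(7) = 6, φ(8) = 4, φ(9) = 6, φ(10) = 4, φ(11) = 10, φ(12) = 4, φ(13) = 12, φ(14) = 6, φ(15) = 8, φ(16) = 8, φ(17) = 16, φ(18) = 6, φ(19) = 18, φ(20) = 8, φ(21) = 12, φ(22) = 10, φ(23) = 22, φ(24) = 8, φ(25) = 20, φ(26) = 12, φ(27) = 18, φ(28) = 12, φ(29) = 28, φ(30) = 8, φ(31) = 30, φ(32) = 16, φ(33) = 20, φ(34) = 16, φ(35) = 24, φ(36) = 12, φ(37) = 36, φ(38) = 18, φ(39) = 24, φ(40) = 16, φ(41) = 40, φ(42) = 12, φ(43) = 42, φ(44) = 20, φ(45) = 24, φ(46) = 22, φ(47) = 46, φ(48) = 16, φ(49) = 42, φ(50) = 20, φ(51) = 32, φ(52) = 24, φ(53) = 52, φ(54) = 18, φ(55) = 40, φ(56) = 24, φ(57) = 36, φ(58) = 28, φ(59) = 58, φ(60) = 16, φ(61) = 60, φ(62) = 30, φ(63) = 36, φ(64) = 32, φ(65) = 48, φ(66) = 20, φ(67) = 66, φ(68) = 32, φ(69) = 44, φ(70) = 24, φ(71) = 70, φ(72) = 24, φ(73) = 72, φ(74) = 36, φ(75) = 40, φ(76) = 36, φ(77) = 60, φ(78) = 24, φ(79) = 78, φ(80) = 32, φ(81) = 54, φ(82) = 40, φ(83) = 82, φ(84) = 24, φ(85) = 64, φ(86) = 42, φ(87) = 56, φ(88) = 40, φ(89) = 88, φ(90) = 24, φ(91) = 72, φ(92) = 44, φ(93) = 60, φ(94) = 46, φ(95) = 72, φ(96) = 32, φ(97) = 96, φ(98) = 42, φ(99) = 60, φ(100) = 40, φ(101) = 100, φ(102) = 32, φ(103) = 102, φ(104) = 48, φ(105) = 48, φ(106) = 52, φ(107) = 106, φ(108) = 36, φ(109) = 108. Summing all 109 values: 3676. (Average order: Σ_{n ≤ x} φ(n) ~ (3/π²) x². For x = 109, (3/π²)·109² ≈ 3611.39.)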